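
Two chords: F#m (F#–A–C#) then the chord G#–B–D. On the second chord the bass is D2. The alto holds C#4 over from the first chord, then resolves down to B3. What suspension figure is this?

At the second chord the bass is D2. The suspended C#4 lies a seventh above the bass; after resolving down by step to B3, the interval above the bass becomes a sixth.
Suspension figures are named by those two intervals: 7–6.

7–6 suspension.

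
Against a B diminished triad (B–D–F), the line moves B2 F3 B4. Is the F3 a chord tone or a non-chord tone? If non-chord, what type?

Chord tone (the fifth of B diminished triad).

B diminished triad contains B, D, F; F is the fifth, so it is a chord tone.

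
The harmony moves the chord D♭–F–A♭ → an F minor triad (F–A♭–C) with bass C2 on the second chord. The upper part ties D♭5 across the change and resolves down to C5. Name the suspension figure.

At the second chord the bass is C2. The suspended D♭5 lies a ninth above the bass; after resolving down by step to C5, the interval above the bass becomes an octave.
Suspension figures are named by those two intervals: 9–8.

9–8 suspension.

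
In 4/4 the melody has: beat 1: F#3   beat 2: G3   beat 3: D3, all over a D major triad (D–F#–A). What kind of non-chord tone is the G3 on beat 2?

The harmony at that moment is D major triad (D, F#, A); G3 is not a chord tone.
It is approached by step up from F#3 and left by leap down to D3.
Step in, leap out, on a weak beat — an escape tone.

Escape tone.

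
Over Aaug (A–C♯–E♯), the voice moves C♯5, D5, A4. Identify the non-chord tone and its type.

D5 is an escape tone.

The harmony at that moment is A augmented triad (A, C♯, E♯); D5 is not a chord tone.
It is approached by step up from C♯5 and left by leap down to A4.
Step in, leap out — an escape tone.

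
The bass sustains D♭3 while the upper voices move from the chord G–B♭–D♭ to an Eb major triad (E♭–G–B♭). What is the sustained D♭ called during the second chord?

The harmony at that moment is E♭ major triad (E♭, G, B♭); D♭3 is not a chord tone.
It is held over (the same pitch as the preceding D♭3) and then sustained as the same pitch into the next harmony.
Sustained through a change of harmony — a pedal tone.

Pedal tone (pedal point).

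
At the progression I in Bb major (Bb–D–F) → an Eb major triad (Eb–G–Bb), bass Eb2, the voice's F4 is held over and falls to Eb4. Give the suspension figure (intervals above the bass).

At the second chord the bass is Eb2. The suspended F4 lies a ninth above the bass; after resolving down by step to Eb4, the interval above the bass becomes an octave.
Suspension figures are named by those two intervals: 9–8.

9–8 suspension.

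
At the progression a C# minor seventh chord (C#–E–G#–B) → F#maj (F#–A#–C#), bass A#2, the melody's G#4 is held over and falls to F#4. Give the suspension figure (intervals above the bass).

7–6 suspension.

At the second chord the bass is A#2. The suspended G#4 lies a seventh above the bass; after resolving down by step to F#4, the interval above the bass becomes a sixth.
Suspension figures are named by those two intervals: 7–6.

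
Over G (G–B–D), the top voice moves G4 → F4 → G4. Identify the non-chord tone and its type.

The harmony at that moment is G major triad (G, B, D); F4 is not a chord tone.
It is approached by step down from G4 and left by step up to G4.
Step away and step back to the same note — a neighbor tone (lower neighbor).

F4 is a neighbor tone.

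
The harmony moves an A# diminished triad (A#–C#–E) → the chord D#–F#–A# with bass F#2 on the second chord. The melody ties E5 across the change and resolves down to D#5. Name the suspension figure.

7–6 suspension.

At the second chord the bass is F#2. The suspended E5 lies a seventh above the bass; after resolving down by step to D#5, the interval above the bass becomes a sixth.
Suspension figures are named by those two intervals: 7–6.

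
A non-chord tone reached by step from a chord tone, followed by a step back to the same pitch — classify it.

Neighbor tone.

Approach: by step. Departure: by step in the opposite direction, back to the starting pitch.
Stepwise on both sides but reversing to return to the same chord tone — a neighbor tone. (Had it continued onward in the same direction it would be a passing tone instead.)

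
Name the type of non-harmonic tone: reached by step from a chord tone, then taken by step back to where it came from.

Approach: by step. Departure: by step in the opposite direction, back to the starting pitch.
Stepwise on both sides but reversing to return to the same chord tone — a neighbor tone. (Had it continued onward in the same direction it would be a passing tone instead.)

Neighbor tone.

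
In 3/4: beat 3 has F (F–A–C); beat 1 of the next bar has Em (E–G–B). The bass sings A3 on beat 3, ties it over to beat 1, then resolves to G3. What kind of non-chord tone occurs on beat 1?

The harmony at that moment is E minor triad (E, G, B); A3 is not a chord tone.
It is held over (the same pitch as the preceding A3) and left by step down to G3.
Held over from the previous chord and resolving down by step — a suspension.

Suspension.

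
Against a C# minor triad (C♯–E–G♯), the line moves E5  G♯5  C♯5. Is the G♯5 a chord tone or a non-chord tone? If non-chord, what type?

Chord tone (the fifth of C# minor triad).

C# minor triad contains C♯, E, G♯; G♯ is the fifth, so it is a chord tone.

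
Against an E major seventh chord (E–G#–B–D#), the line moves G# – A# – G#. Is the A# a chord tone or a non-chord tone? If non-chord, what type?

The harmony at that moment is E major seventh chord (E, G#, B, D#); A# is not a chord tone.
It is approached by step up from G# and left by step down to G#.
Step away and step back to the same note — a neighbor tone (upper neighbor).

Non-chord tone — a neighbor tone.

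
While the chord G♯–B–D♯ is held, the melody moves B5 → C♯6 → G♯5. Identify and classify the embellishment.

The harmony at that moment is G♯ minor triad (G♯, B, D♯); C♯6 is not a chord tone.
It is approached by step up from B5 and left by leap down to G♯5.
Step in, leap out — an escape tone.

C♯6 is an escape tone.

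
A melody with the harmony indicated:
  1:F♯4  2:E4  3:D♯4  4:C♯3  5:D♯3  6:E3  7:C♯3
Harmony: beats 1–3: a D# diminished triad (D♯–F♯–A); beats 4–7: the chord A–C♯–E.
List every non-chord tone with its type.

E4 (beat 2) — passing tone; D♯3 (beat 5) — passing tone.

The harmony at that moment is D♯ diminished triad (D♯, F♯, A); E4 is not a chord tone.
It is approached by step down from F♯4 and left by step down to D♯4.
Step in, step out in the same direction — a passing tone.
The harmony at that moment is A major triad (A, C♯, E); D♯3 is not a chord tone.
It is approached by step up from C♯3 and left by step up to E3.
Step in, step out in the same direction — a passing tone.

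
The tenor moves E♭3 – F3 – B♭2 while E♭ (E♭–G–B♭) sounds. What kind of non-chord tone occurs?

F3 is an escape tone.

The harmony at that moment is E♭ major triad (E♭, G, B♭); F3 is not a chord tone.
It is approached by step up from E♭3 and left by leap down to B♭2.
Step in, leap out — an escape tone.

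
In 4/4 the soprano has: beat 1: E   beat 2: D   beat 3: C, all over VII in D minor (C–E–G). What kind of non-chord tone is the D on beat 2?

Passing tone.

The harmony at that moment is C major triad (C, E, G); D is not a chord tone.
It is approached by step down from E and left by step down to C.
Step in, step out in the same direction — a passing tone.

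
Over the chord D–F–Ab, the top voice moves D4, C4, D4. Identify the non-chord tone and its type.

C4 is a neighbor tone.

The harmony at that moment is D diminished triad (D, F, Ab); C4 is not a chord tone.
It is approached by step down from D4 and left by step up to D4.
Step away and step back to the same note — a neighbor tone (lower neighbor).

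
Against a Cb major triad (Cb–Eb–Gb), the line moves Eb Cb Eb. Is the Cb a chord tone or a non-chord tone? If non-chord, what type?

Chord tone (the root of Cb major triad).

Cb major triad contains Cb, Eb, Gb; Cb is the root, so it is a chord tone.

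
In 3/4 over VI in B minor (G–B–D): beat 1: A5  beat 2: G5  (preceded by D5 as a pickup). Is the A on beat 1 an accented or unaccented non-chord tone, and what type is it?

Accented appoggiatura.

The harmony at that moment is G major triad (G, B, D); A5 is not a chord tone.
It is approached by leap up from D5 and left by step down to G5.
Leap in, step out — an appoggiatura.
It falls on the downbeat, so it is accented.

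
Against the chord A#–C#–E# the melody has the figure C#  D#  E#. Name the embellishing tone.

D# is a passing tone.

The harmony at that moment is A# minor triad (A#, C#, E#); D# is not a chord tone.
It is approached by step up from C# and left by step up to E#.
Step in, step out in the same direction — a passing tone.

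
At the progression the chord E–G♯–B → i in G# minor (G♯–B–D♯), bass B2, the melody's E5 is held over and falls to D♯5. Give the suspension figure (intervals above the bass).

At the second chord the bass is B2. The suspended E5 lies a fourth above the bass; after resolving down by step to D♯5, the interval above the bass becomes a third.
Suspension figures are named by those two intervals: 4–3.

4–3 suspension.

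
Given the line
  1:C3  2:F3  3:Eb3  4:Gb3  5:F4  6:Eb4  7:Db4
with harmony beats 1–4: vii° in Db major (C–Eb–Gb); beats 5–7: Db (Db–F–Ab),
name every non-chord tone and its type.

F3 (beat 2) — appoggiatura; Eb4 (beat 6) — passing tone.

The harmony at that moment is C diminished triad (C, Eb, Gb); F3 is not a chord tone.
It is approached by leap up from C3 and left by step down to Eb3.
Leap in, step out — an appoggiatura.
The harmony at that moment is Db major triad (Db, F, Ab); Eb4 is not a chord tone.
It is approached by step down from F4 and left by step down to Db4.
Step in, step out in the same direction — a passing tone.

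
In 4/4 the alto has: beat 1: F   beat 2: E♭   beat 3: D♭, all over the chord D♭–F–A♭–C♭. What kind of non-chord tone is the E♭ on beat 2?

Passing tone.

The harmony at that moment is D♭ dominant seventh chord (D♭, F, A♭, C♭); E♭ is not a chord tone.
It is approached by step down from F and left by step down to D♭.
Step in, step out in the same direction — a passing tone.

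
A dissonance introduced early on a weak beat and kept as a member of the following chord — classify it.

Anticipation.

Approach: ahead of the chord change (typically by step), so it is dissonant against the current harmony. Departure: none — the same pitch is restated or held and is a chord tone of the new harmony.
Dissonant first, consonant once the harmony catches up: the note simply arrives early — an anticipation. (The reverse timing, consonant first and dissonant after the change, would be a suspension or retardation.)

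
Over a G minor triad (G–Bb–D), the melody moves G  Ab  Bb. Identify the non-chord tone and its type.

The harmony at that moment is G minor triad (G, Bb, D); Ab is not a chord tone.
It is approached by step up from G and left by step up to Bb.
Step in, step out in the same direction — a passing tone.

Ab is a passing tone.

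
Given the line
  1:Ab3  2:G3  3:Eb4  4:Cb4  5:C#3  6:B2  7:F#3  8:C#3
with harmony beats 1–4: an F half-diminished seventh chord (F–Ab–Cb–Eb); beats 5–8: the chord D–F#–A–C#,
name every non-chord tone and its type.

The harmony at that moment is F half-diminished seventh chord (F, Ab, Cb, Eb); G3 is not a chord tone.
It is approached by step down from Ab3 and left by leap up to Eb4.
Step in, leap out — an escape tone.
The harmony at that moment is D major seventh chord (D, F#, A, C#); B2 is not a chord tone.
It is approached by step down from C#3 and left by leap up to F#3.
Step in, leap out — an escape tone.

G3 (beat 2) — escape tone; B2 (beat 6) — escape tone.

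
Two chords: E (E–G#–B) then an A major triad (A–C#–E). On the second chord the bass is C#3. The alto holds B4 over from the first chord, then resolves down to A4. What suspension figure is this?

7–6 suspension.

At the second chord the bass is C#3. The suspended B4 lies a seventh above the bass; after resolving down by step to A4, the interval above the bass becomes a sixth.
Suspension figures are named by those two intervals: 7–6.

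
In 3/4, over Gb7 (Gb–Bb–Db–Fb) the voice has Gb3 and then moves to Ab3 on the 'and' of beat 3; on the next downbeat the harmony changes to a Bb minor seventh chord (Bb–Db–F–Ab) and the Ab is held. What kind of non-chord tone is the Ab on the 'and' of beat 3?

The harmony at that moment is Gb dominant seventh chord (Gb, Bb, Db, Fb); Ab3 is not a chord tone.
It is approached by step up from Gb3 and then sustained as the same pitch into the next harmony.
Arriving early and becoming a chord tone when the harmony changes — an anticipation.

Anticipation.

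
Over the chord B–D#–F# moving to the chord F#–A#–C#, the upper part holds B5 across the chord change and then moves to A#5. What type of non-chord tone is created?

The harmony at that moment is F# major triad (F#, A#, C#); B5 is not a chord tone.
It is held over (the same pitch as the preceding B5) and left by step down to A#5.
Held over from the previous chord and resolving down by step — a suspension.

B5 is a suspension.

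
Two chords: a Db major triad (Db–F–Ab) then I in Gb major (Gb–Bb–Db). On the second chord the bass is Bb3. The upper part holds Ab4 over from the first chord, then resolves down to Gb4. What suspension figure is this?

At the second chord the bass is Bb3. The suspended Ab4 lies a seventh above the bass; after resolving down by step to Gb4, the interval above the bass becomes a sixth.
Suspension figures are named by those two intervals: 7–6.

7–6 suspension.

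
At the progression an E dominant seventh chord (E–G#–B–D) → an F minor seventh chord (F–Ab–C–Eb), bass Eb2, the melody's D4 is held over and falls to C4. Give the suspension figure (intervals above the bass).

7–6 suspension.

At the second chord the bass is Eb2. The suspended D4 lies a seventh above the bass; after resolving down by step to C4, the interval above the bass becomes a sixth.
Suspension figures are named by those two intervals: 7–6.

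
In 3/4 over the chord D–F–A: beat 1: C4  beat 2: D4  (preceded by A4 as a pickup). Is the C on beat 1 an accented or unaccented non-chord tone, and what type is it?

Accented appoggiatura.

The harmony at that moment is D minor triad (D, F, A); C4 is not a chord tone.
It is approached by leap down from A4 and left by step up to D4.
Leap in, step out — an appoggiatura.
It falls on the downbeat, so it is accented.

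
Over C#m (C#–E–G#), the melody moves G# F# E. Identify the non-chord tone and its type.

F# is a passing tone.

The harmony at that moment is C# minor triad (C#, E, G#); F# is not a chord tone.
It is approached by step down from G# and left by step down to E.
Step in, step out in the same direction — a passing tone.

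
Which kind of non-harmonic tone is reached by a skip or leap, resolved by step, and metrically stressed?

Approach: by leap. Departure: by step. Metric position: strong.
Leap in, step out, in a metrically strong position — an appoggiatura. (It is the mirror image of the escape tone, which steps in and leaps out from a weak position.)

Appoggiatura.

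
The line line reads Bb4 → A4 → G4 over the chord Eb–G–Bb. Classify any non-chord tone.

A4 is a passing tone.

The harmony at that moment is Eb major triad (Eb, G, Bb); A4 is not a chord tone.
It is approached by step down from Bb4 and left by step down to G4.
Step in, step out in the same direction — a passing tone.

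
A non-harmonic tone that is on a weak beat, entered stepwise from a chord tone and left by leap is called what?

Approach: by step. Departure: by leap. Metric position: weak.
Step in, leap out, from a weak position — an escape tone (échappée). (It is the mirror image of the appoggiatura, which leaps in and steps out on a strong beat.)

Escape tone.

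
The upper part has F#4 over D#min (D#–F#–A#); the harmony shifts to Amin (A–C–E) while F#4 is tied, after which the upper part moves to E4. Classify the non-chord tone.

The harmony at that moment is A minor triad (A, C, E); F#4 is not a chord tone.
It is held over (the same pitch as the preceding F#4) and left by step down to E4.
Held over from the previous chord and resolving down by step — a suspension.

F#4 is a suspension.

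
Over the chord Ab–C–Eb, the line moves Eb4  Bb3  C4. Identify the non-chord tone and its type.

Bb3 is an appoggiatura.

The harmony at that moment is Ab major triad (Ab, C, Eb); Bb3 is not a chord tone.
It is approached by leap down from Eb4 and left by step up to C4.
Leap in, step out — an appoggiatura.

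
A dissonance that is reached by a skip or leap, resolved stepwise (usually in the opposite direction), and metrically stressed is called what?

Approach: by leap. Departure: by step. Metric position: strong.
Leap in, step out, in a metrically strong position — an appoggiatura. (It is the mirror image of the escape tone, which steps in and leaps out from a weak position.)

Appoggiatura.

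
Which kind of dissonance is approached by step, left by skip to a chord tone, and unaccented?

Approach: by step. Departure: by leap. Metric position: weak.
Step in, leap out, from a weak position — an escape tone (échappée). (It is the mirror image of the appoggiatura, which leaps in and steps out on a strong beat.)

Escape tone.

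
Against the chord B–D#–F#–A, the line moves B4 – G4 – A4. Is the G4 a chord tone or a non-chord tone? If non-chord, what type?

The harmony at that moment is B dominant seventh chord (B, D#, F#, A); G4 is not a chord tone.
It is approached by leap down from B4 and left by step up to A4.
Leap in, step out — an appoggiatura.

Non-chord tone — an appoggiatura.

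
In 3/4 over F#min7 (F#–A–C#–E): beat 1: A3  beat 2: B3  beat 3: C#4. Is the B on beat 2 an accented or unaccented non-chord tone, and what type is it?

The harmony at that moment is F# minor seventh chord (F#, A, C#, E); B3 is not a chord tone.
It is approached by step up from A3 and left by step up to C#4.
Step in, step out in the same direction — a passing tone.
It falls on a weak beat, so it is unaccented.

Unaccented passing tone.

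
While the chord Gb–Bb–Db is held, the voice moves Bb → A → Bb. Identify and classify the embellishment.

The harmony at that moment is Gb major triad (Gb, Bb, Db); A is not a chord tone.
It is approached by step down from Bb and left by step up to Bb.
Step away and step back to the same note — a neighbor tone (lower neighbor).

A is a neighbor tone.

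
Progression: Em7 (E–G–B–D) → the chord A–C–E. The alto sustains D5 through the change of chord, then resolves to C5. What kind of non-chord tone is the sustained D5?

D5 is a suspension.

The harmony at that moment is A minor triad (A, C, E); D5 is not a chord tone.
It is held over (the same pitch as the preceding D5) and left by step down to C5.
Held over from the previous chord and resolving down by step — a suspension.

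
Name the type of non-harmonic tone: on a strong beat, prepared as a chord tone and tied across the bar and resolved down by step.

Approach: by preparation — the pitch is first a chord tone, then held (tied or repeated) while the harmony changes under it. Departure: down by step. Metric position: strong.
A prepared dissonance that resolves downward by step — a suspension. (The same figure resolving upward would be a retardation.)

Suspension.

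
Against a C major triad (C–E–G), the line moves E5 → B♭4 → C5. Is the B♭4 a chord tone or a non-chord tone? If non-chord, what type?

Non-chord tone — an appoggiatura.

The harmony at that moment is C major triad (C, E, G); B♭4 is not a chord tone.
It is approached by leap down from E5 and left by step up to C5.
Leap in, step out — an appoggiatura.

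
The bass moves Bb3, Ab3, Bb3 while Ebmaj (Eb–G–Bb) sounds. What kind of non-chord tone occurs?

The harmony at that moment is Eb major triad (Eb, G, Bb); Ab3 is not a chord tone.
It is approached by step down from Bb3 and left by step up to Bb3.
Step away and step back to the same note — a neighbor tone (lower neighbor).

Ab3 is a neighbor tone.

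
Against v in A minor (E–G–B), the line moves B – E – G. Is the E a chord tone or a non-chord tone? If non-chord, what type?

Chord tone (the root of E minor triad).

E minor triad contains E, G, B; E is the root, so it is a chord tone.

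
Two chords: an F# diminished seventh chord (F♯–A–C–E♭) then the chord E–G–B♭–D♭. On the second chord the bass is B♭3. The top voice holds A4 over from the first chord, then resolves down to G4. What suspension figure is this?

At the second chord the bass is B♭3. The suspended A4 lies a seventh above the bass; after resolving down by step to G4, the interval above the bass becomes a sixth.
Suspension figures are named by those two intervals: 7–6.

7–6 suspension.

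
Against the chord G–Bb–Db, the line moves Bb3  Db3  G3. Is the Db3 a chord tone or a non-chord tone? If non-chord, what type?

G diminished triad contains G, Bb, Db; Db is the fifth, so it is a chord tone.

Chord tone (the fifth of G diminished triad).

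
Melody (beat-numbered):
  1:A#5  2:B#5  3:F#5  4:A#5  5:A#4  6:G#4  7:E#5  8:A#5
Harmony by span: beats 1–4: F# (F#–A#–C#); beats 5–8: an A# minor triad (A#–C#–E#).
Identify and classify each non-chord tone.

The harmony at that moment is F# major triad (F#, A#, C#); B#5 is not a chord tone.
It is approached by step up from A#5 and left by leap down to F#5.
Step in, leap out — an escape tone.
The harmony at that moment is A# minor triad (A#, C#, E#); G#4 is not a chord tone.
It is approached by step down from A#4 and left by leap up to E#5.
Step in, leap out — an escape tone.

B#5 (beat 2) — escape tone; G#4 (beat 6) — escape tone.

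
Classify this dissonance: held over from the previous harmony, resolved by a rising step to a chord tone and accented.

Approach: by preparation — the pitch is first a chord tone, then held (tied or repeated) while the harmony changes under it. Departure: up by step. Metric position: strong.
A prepared dissonance that resolves upward by step — a retardation. (The same figure resolving downward would be a suspension.)

Retardation.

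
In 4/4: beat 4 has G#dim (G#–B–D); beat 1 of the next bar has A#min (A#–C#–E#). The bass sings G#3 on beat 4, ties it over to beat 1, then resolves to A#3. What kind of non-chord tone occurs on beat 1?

The harmony at that moment is A# minor triad (A#, C#, E#); G#3 is not a chord tone.
It is held over (the same pitch as the preceding G#3) and left by step up to A#3.
Held over from the previous chord and resolving up by step — a retardation.

Retardation.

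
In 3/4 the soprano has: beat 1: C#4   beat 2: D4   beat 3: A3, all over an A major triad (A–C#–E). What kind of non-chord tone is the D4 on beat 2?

Escape tone.

The harmony at that moment is A major triad (A, C#, E); D4 is not a chord tone.
It is approached by step up from C#4 and left by leap down to A3.
Step in, leap out, on a weak beat — an escape tone.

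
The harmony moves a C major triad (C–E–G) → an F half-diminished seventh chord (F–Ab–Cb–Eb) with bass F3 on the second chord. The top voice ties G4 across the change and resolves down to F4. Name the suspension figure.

At the second chord the bass is F3. The suspended G4 lies a ninth above the bass; after resolving down by step to F4, the interval above the bass becomes an octave.
Suspension figures are named by those two intervals: 9–8.

9–8 suspension.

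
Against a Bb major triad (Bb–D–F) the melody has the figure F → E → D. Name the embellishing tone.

E is a passing tone.

The harmony at that moment is Bb major triad (Bb, D, F); E is not a chord tone.
It is approached by step down from F and left by step down to D.
Step in, step out in the same direction — a passing tone.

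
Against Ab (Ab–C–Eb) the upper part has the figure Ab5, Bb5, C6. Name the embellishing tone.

The harmony at that moment is Ab major triad (Ab, C, Eb); Bb5 is not a chord tone.
It is approached by step up from Ab5 and left by step up to C6.
Step in, step out in the same direction — a passing tone.

Bb5 is a passing tone.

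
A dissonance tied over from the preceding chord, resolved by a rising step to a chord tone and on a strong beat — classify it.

Approach: by preparation — the pitch is first a chord tone, then held (tied or repeated) while the harmony changes under it. Departure: up by step. Metric position: strong.
A prepared dissonance that resolves upward by step — a retardation. (The same figure resolving downward would be a suspension.)

Retardation.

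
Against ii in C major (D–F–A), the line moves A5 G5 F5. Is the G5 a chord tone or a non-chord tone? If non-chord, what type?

Non-chord tone — a passing tone.

The harmony at that moment is D minor triad (D, F, A); G5 is not a chord tone.
It is approached by step down from A5 and left by step down to F5.
Step in, step out in the same direction — a passing tone.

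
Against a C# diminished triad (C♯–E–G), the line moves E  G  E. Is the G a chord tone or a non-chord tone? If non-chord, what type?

Chord tone (the fifth of C# diminished triad).

C# diminished triad contains C♯, E, G; G is the fifth, so it is a chord tone.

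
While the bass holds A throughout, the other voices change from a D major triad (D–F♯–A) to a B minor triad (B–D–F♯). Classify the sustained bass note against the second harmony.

Pedal tone (pedal point).

The harmony at that moment is B minor triad (B, D, F♯); A is not a chord tone.
It is held over (the same pitch as the preceding A) and then sustained as the same pitch into the next harmony.
Sustained through a change of harmony — a pedal tone.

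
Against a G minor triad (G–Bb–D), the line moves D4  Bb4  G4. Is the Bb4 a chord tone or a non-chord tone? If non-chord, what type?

Chord tone (the third of G minor triad).

G minor triad contains G, Bb, D; Bb is the third, so it is a chord tone.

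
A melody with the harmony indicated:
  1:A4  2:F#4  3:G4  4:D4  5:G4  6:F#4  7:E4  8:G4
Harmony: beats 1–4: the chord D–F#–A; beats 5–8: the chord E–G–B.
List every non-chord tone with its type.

G4 (beat 3) — escape tone; F#4 (beat 6) — passing tone.

The harmony at that moment is D major triad (D, F#, A); G4 is not a chord tone.
It is approached by step up from F#4 and left by leap down to D4.
Step in, leap out — an escape tone.
The harmony at that moment is E minor triad (E, G, B); F#4 is not a chord tone.
It is approached by step down from G4 and left by step down to E4.
Step in, step out in the same direction — a passing tone.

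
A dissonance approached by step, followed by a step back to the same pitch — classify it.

Neighbor tone.

Approach: by step. Departure: by step in the opposite direction, back to the starting pitch.
Stepwise on both sides but reversing to return to the same chord tone — a neighbor tone. (Had it continued onward in the same direction it would be a passing tone instead.)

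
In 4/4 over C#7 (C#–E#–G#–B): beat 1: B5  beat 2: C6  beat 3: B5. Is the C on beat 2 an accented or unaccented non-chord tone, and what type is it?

Unaccented neighbor tone.

The harmony at that moment is C# dominant seventh chord (C#, E#, G#, B); C6 is not a chord tone.
It is approached by step up from B5 and left by step down to B5.
Step away and step back to the same note — a neighbor tone (upper neighbor).
It falls on a weak beat, so it is unaccented.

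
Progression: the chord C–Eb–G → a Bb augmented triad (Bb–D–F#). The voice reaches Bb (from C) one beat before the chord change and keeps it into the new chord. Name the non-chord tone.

The harmony at that moment is C minor triad (C, Eb, G); Bb is not a chord tone.
It is approached by step down from C and then sustained as the same pitch into the next harmony.
Arriving early and becoming a chord tone when the harmony changes — an anticipation.

Bb is an anticipation.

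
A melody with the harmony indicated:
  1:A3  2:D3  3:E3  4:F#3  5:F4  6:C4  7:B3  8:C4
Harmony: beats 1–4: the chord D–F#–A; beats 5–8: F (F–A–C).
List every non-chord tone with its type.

The harmony at that moment is D major triad (D, F#, A); E3 is not a chord tone.
It is approached by step up from D3 and left by step up to F#3.
Step in, step out in the same direction — a passing tone.
The harmony at that moment is F major triad (F, A, C); B3 is not a chord tone.
It is approached by step down from C4 and left by step up to C4.
Step away and step back to the same note — a neighbor tone (lower neighbor).

E3 (beat 3) — passing tone; B3 (beat 7) — neighbor tone.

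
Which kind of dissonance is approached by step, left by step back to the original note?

Neighbor tone.

Approach: by step. Departure: by step in the opposite direction, back to the starting pitch.
Stepwise on both sides but reversing to return to the same chord tone — a neighbor tone. (Had it continued onward in the same direction it would be a passing tone instead.)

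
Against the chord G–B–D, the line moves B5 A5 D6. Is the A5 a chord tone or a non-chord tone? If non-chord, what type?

Non-chord tone — an escape tone.

The harmony at that moment is G major triad (G, B, D); A5 is not a chord tone.
It is approached by step down from B5 and left by leap up to D6.
Step in, leap out — an escape tone.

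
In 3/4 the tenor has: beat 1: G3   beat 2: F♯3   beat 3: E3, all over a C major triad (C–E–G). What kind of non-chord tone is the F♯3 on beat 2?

The harmony at that moment is C major triad (C, E, G); F♯3 is not a chord tone.
It is approached by step down from G3 and left by step down to E3.
Step in, step out in the same direction — a passing tone.

Passing tone.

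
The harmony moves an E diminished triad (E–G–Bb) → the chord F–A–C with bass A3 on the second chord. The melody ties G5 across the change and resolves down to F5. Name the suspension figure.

At the second chord the bass is A3. The suspended G5 lies a seventh above the bass; after resolving down by step to F5, the interval above the bass becomes a sixth.
Suspension figures are named by those two intervals: 7–6.

7–6 suspension.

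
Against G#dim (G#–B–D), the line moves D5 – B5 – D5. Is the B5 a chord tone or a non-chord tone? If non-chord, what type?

G# diminished triad contains G#, B, D; B is the third, so it is a chord tone.

Chord tone (the third of G# diminished triad).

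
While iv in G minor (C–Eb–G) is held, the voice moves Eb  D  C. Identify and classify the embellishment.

D is a passing tone.

The harmony at that moment is C minor triad (C, Eb, G); D is not a chord tone.
It is approached by step down from Eb and left by step down to C.
Step in, step out in the same direction — a passing tone.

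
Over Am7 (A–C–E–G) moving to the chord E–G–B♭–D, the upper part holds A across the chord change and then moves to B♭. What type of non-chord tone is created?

A is a retardation.

The harmony at that moment is E half-diminished seventh chord (E, G, B♭, D); A is not a chord tone.
It is held over (the same pitch as the preceding A) and left by step up to B♭.
Held over from the previous chord and resolving up by step — a retardation.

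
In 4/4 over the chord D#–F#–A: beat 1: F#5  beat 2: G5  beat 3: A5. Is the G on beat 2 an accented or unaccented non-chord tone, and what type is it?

Unaccented passing tone.

The harmony at that moment is D# diminished triad (D#, F#, A); G5 is not a chord tone.
It is approached by step up from F#5 and left by step up to A5.
Step in, step out in the same direction — a passing tone.
It falls on a weak beat, so it is unaccented.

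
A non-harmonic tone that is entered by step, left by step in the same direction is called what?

Approach: by step. Departure: by step, continuing in the same direction.
Stepwise on both sides with no change of direction means the note fills in the space between two different chord tones — a passing tone. (Had it turned back to its starting note it would be a neighbor tone instead.)

Passing tone.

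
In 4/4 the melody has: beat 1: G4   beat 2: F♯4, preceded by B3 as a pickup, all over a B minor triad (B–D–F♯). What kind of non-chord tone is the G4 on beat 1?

The harmony at that moment is B minor triad (B, D, F♯); G4 is not a chord tone.
It is approached by leap up from B3 and left by step down to F♯4.
Leap in, step out, metrically accented — an appoggiatura.

Appoggiatura.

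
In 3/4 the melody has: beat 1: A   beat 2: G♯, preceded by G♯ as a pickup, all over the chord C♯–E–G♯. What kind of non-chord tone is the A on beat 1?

Upper neighbor tone.

The harmony at that moment is C♯ minor triad (C♯, E, G♯); A is not a chord tone.
It is approached by step up from G♯ and left by step down to G♯.
Step away and step back to the same note — a neighbor tone (upper neighbor).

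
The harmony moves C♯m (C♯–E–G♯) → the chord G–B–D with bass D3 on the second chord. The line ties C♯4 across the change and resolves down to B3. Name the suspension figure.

7–6 suspension.

At the second chord the bass is D3. The suspended C♯4 lies a seventh above the bass; after resolving down by step to B3, the interval above the bass becomes a sixth.
Suspension figures are named by those two intervals: 7–6.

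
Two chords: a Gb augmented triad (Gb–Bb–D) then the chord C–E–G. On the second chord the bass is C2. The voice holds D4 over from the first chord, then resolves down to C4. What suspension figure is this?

At the second chord the bass is C2. The suspended D4 lies a ninth above the bass; after resolving down by step to C4, the interval above the bass becomes an octave.
Suspension figures are named by those two intervals: 9–8.

9–8 suspension.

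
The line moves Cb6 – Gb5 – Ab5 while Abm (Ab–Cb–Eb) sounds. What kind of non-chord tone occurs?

Gb5 is an appoggiatura.

The harmony at that moment is Ab minor triad (Ab, Cb, Eb); Gb5 is not a chord tone.
It is approached by leap down from Cb6 and left by step up to Ab5.
Leap in, step out — an appoggiatura.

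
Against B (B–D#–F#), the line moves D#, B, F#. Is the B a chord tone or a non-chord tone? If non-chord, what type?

Chord tone (the root of B major triad).

B major triad contains B, D#, F#; B is the root, so it is a chord tone.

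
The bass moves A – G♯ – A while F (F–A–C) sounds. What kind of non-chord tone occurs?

G♯ is a neighbor tone.

The harmony at that moment is F major triad (F, A, C); G♯ is not a chord tone.
It is approached by step down from A and left by step up to A.
Step away and step back to the same note — a neighbor tone (lower neighbor).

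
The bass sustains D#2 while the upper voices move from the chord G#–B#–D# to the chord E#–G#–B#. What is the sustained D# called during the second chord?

The harmony at that moment is E# minor triad (E#, G#, B#); D#2 is not a chord tone.
It is held over (the same pitch as the preceding D#2) and then sustained as the same pitch into the next harmony.
Sustained through a change of harmony — a pedal tone.

Pedal tone (pedal point).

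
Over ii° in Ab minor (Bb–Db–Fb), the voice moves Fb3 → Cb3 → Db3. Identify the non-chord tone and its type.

Cb3 is an appoggiatura.

The harmony at that moment is Bb diminished triad (Bb, Db, Fb); Cb3 is not a chord tone.
It is approached by leap down from Fb3 and left by step up to Db3.
Leap in, step out — an appoggiatura.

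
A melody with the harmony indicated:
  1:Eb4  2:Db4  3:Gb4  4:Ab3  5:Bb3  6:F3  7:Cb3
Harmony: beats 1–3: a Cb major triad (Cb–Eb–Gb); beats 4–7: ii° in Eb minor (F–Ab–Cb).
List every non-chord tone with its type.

Db4 (beat 2) — escape tone; Bb3 (beat 5) — escape tone.

The harmony at that moment is Cb major triad (Cb, Eb, Gb); Db4 is not a chord tone.
It is approached by step down from Eb4 and left by leap up to Gb4.
Step in, leap out — an escape tone.
The harmony at that moment is F diminished triad (F, Ab, Cb); Bb3 is not a chord tone.
It is approached by step up from Ab3 and left by leap down to F3.
Step in, leap out — an escape tone.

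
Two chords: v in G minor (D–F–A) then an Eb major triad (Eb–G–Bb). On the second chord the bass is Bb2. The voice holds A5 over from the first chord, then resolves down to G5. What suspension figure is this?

7–6 suspension.

At the second chord the bass is Bb2. The suspended A5 lies a seventh above the bass; after resolving down by step to G5, the interval above the bass becomes a sixth.
Suspension figures are named by those two intervals: 7–6.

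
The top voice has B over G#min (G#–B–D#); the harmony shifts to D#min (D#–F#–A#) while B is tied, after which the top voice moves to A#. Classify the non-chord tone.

B is a suspension.

The harmony at that moment is D# minor triad (D#, F#, A#); B is not a chord tone.
It is held over (the same pitch as the preceding B) and left by step down to A#.
Held over from the previous chord and resolving down by step — a suspension.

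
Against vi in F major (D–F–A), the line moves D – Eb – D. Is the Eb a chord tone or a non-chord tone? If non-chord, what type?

The harmony at that moment is D minor triad (D, F, A); Eb is not a chord tone.
It is approached by step up from D and left by step down to D.
Step away and step back to the same note — a neighbor tone (upper neighbor).

Non-chord tone — a neighbor tone.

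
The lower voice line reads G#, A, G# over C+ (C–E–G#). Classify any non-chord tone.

A is a neighbor tone.

The harmony at that moment is C augmented triad (C, E, G#); A is not a chord tone.
It is approached by step up from G# and left by step down to G#.
Step away and step back to the same note — a neighbor tone (upper neighbor).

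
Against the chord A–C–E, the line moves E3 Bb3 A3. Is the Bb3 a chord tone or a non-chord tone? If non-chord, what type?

Non-chord tone — an appoggiatura.

The harmony at that moment is A minor triad (A, C, E); Bb3 is not a chord tone.
It is approached by leap up from E3 and left by step down to A3.
Leap in, step out — an appoggiatura.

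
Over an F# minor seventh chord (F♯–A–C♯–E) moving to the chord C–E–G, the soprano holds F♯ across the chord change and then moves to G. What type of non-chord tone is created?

F♯ is a retardation.

The harmony at that moment is C major triad (C, E, G); F♯ is not a chord tone.
It is held over (the same pitch as the preceding F♯) and left by step up to G.
Held over from the previous chord and resolving up by step — a retardation.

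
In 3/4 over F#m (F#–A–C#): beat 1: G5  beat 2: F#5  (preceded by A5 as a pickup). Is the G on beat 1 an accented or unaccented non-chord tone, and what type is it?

Accented passing tone.

The harmony at that moment is F# minor triad (F#, A, C#); G5 is not a chord tone.
It is approached by step down from A5 and left by step down to F#5.
Step in, step out in the same direction — a passing tone.
It falls on the downbeat, so it is accented.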